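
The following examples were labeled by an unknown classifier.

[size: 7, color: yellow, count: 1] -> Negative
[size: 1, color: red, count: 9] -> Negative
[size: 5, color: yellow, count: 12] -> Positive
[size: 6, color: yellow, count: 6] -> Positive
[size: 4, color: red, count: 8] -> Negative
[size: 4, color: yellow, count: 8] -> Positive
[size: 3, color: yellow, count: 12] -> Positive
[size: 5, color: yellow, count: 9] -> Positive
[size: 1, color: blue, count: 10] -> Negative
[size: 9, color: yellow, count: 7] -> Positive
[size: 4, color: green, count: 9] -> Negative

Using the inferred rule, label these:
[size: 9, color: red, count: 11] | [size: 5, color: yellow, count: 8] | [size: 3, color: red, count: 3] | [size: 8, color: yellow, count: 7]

Negative, Positive, Negative, Positive

One predicate separates the groups cleanly: color is yellow AND count ≥ 6.
[size: 9, color: red, count: 11] — color is red, count = 11, hence Negative. [size: 5, color: yellow, count: 8] — color is yellow, count = 8, hence Positive. [size: 3, color: red, count: 3] — color is red, count = 3, hence Negative. [size: 8, color: yellow, count: 7] — color is yellow, count = 7, hence Positive.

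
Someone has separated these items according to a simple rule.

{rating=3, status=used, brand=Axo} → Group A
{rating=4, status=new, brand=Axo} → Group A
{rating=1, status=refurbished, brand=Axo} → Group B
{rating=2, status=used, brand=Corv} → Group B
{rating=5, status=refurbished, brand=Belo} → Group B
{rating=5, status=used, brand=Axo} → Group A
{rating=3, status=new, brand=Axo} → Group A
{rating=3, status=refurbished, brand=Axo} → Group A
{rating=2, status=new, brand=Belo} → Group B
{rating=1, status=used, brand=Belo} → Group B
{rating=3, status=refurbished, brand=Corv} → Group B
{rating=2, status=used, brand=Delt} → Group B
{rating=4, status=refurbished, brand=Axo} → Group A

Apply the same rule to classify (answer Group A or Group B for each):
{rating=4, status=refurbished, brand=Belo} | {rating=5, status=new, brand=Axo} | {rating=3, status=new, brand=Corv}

Group B, Group A, Group B

The rule appears to be: brand is Axo AND rating ≥ 2.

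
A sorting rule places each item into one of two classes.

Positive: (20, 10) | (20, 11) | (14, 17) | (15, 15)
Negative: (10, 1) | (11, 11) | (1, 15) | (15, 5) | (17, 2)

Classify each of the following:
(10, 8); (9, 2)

Negative, Negative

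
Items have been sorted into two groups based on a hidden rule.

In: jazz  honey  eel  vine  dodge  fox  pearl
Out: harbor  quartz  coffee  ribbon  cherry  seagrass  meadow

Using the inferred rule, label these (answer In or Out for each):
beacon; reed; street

All 'In' examples share one property — length ≤ 5 — and every 'Out' example lacks it.
beacon → length 6 → Out.
reed → length 4 → In.
street → length 6 → Out.

Out, In, Out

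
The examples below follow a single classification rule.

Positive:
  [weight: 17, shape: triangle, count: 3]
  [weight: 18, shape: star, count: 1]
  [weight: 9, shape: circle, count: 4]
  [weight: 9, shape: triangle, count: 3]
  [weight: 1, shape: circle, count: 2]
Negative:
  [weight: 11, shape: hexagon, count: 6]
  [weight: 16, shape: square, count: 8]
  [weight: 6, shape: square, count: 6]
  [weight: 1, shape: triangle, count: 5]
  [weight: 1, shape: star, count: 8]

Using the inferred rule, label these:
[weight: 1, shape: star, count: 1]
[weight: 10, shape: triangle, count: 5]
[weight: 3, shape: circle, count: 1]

Positive, Negative, Positive

One predicate separates the groups cleanly: count ≤ 4.
[weight: 1, shape: star, count: 1]: Positive (count = 1). [weight: 10, shape: triangle, count: 5]: Negative (count = 5). [weight: 3, shape: circle, count: 1]: Positive (count = 1).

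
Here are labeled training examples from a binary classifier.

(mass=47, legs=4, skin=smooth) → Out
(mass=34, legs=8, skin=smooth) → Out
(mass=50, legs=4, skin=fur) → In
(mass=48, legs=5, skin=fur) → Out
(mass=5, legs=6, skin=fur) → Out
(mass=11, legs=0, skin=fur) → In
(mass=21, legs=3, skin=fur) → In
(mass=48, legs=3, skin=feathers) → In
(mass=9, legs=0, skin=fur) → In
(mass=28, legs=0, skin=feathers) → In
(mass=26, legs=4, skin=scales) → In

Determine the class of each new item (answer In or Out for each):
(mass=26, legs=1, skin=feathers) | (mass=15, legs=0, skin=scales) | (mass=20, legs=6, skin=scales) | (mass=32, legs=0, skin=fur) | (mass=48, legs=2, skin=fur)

A rule that fits every label: legs ≤ 4 AND mass ≠ 47 — true of each 'In' example, false of each 'Out' one.
(mass=26, legs=1, skin=feathers): In (legs = 1, mass = 26). (mass=15, legs=0, skin=scales): In (legs = 0, mass = 15). (mass=20, legs=6, skin=scales): Out (legs = 6, mass = 20). (mass=32, legs=0, skin=fur): In (legs = 0, mass = 32). (mass=48, legs=2, skin=fur): In (legs = 2, mass = 48).

In, In, Out, In, In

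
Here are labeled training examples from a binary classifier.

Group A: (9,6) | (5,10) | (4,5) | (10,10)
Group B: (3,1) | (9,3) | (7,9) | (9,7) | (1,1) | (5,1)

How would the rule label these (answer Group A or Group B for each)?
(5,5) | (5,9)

Comparing the two groups points to one rule — product is even.

Group B, Group B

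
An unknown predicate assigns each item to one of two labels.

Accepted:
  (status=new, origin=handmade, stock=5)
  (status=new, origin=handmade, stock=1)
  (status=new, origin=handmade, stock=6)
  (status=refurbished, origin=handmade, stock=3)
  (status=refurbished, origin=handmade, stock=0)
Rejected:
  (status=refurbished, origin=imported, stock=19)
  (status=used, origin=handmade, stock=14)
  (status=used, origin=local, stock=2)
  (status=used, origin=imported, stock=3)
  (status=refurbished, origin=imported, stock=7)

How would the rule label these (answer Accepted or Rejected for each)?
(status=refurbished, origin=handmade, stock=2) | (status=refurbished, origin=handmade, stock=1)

Accepted, Accepted

The rule appears to be: origin is handmade AND stock ≤ 6.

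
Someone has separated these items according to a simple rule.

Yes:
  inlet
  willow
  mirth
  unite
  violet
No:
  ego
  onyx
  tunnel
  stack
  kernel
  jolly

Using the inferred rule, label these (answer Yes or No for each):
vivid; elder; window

Every 'Yes' example satisfies: contains 'i'. None of the 'No' examples do.
Yes: vivid, since has 'i'. No: elder, since no 'i'. Yes: window, since has 'i'.

Yes, No, Yes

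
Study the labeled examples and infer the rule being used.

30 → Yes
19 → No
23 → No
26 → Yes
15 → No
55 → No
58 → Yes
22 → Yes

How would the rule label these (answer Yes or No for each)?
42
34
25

Every 'Yes' example satisfies: even. None of the 'No' examples do.
42 — 42 is even, hence Yes.
34 — 34 is even, hence Yes.
25 — 25 is odd, hence No.

Yes, Yes, No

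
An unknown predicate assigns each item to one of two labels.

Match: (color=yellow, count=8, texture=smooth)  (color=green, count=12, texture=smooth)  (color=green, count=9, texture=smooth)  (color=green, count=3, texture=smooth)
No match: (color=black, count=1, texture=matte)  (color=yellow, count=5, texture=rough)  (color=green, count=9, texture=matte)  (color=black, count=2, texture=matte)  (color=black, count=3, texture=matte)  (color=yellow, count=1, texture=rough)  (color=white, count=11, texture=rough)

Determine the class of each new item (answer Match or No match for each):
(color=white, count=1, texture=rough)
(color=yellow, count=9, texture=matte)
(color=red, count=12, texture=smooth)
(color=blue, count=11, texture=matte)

A rule that fits every label: texture is smooth — true of each 'Match' example, false of each 'No match' one.
(color=white, count=1, texture=rough): No match (texture is rough).
(color=yellow, count=9, texture=matte): No match (texture is matte).
(color=red, count=12, texture=smooth): Match (texture is smooth).
(color=blue, count=11, texture=matte): No match (texture is matte).

No match, No match, Match, No match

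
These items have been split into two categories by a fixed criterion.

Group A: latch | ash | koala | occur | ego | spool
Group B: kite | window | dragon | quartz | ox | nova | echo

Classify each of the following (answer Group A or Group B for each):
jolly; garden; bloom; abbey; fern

The distinguishing property — odd length — holds for all the 'Group A' cases and none of the 'Group B' cases.
jolly: length 5, satisfies this → Group A.
garden: length 6, fails this test → Group B.
bloom: length 5, satisfies this → Group A.
abbey: length 5, satisfies this → Group A.
fern: length 4, fails this test → Group B.

Group A, Group B, Group A, Group A, Group B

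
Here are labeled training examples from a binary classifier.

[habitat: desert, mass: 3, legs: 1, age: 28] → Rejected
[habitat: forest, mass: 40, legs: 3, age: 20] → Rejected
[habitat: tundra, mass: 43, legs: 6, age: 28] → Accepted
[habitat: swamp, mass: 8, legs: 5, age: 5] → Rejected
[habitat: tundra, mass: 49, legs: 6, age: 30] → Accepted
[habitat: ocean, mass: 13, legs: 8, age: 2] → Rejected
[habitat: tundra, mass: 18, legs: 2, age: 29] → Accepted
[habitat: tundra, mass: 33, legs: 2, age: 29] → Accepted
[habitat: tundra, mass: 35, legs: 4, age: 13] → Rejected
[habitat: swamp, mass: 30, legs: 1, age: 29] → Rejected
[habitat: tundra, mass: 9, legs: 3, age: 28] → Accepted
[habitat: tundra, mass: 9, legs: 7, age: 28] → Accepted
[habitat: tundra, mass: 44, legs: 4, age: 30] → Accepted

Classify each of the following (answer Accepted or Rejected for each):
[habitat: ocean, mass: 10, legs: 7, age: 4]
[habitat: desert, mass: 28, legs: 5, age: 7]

Rejected, Rejected

The rule appears to be: habitat is tundra AND age ≥ 20.
[habitat: ocean, mass: 10, legs: 7, age: 4]: habitat is ocean, age = 4 — doesn't match, so Rejected.
[habitat: desert, mass: 28, legs: 5, age: 7]: habitat is desert, age = 7 — doesn't match, so Rejected.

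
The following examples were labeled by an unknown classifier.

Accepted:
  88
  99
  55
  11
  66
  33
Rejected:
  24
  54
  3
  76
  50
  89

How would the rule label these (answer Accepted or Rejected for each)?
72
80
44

Rejected, Rejected, Accepted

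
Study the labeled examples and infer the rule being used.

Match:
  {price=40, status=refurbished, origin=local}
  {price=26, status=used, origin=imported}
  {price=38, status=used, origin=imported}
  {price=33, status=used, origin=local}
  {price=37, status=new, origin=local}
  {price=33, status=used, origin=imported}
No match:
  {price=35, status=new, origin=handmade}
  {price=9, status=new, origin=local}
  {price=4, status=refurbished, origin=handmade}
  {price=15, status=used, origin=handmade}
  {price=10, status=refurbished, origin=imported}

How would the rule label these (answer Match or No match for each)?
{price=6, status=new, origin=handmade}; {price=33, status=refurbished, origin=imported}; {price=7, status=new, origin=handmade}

'Match' ⟺ price ≥ 26 AND price ≠ 35.
{price=6, status=new, origin=handmade}: price = 6 — does not pass, so No match. {price=33, status=refurbished, origin=imported}: price = 33 — checks out, so Match. {price=7, status=new, origin=handmade}: price = 7 — does not pass, so No match.

No match, Match, No match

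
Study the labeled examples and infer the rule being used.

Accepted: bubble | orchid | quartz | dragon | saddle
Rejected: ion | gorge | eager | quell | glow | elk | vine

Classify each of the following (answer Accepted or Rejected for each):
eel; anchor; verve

The simplest hypothesis consistent with all the labels is: length 6.
eel: length 3 — does not fit, so Rejected.
anchor: length 6 — qualifies, so Accepted.
verve: length 5 — does not fit, so Rejected.

Rejected, Accepted, Rejected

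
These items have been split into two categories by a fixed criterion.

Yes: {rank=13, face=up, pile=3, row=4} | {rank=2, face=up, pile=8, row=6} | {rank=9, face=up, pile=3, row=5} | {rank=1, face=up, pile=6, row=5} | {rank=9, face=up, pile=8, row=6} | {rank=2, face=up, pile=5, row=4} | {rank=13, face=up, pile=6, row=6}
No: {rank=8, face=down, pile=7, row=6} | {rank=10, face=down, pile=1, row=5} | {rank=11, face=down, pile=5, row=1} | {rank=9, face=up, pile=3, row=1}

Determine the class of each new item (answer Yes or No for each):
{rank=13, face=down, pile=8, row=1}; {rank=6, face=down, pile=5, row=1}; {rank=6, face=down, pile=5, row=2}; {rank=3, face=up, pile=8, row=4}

The simplest hypothesis consistent with all the labels is: face is up AND row ≥ 4.

No, No, No, Yes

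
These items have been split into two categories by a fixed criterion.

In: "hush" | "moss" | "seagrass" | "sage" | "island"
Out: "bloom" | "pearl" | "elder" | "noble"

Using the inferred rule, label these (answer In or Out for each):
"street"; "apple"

The pattern is that an item is 'In' exactly when: even length.
"street" → length 6 → In. "apple" → length 5 → Out.

In, Out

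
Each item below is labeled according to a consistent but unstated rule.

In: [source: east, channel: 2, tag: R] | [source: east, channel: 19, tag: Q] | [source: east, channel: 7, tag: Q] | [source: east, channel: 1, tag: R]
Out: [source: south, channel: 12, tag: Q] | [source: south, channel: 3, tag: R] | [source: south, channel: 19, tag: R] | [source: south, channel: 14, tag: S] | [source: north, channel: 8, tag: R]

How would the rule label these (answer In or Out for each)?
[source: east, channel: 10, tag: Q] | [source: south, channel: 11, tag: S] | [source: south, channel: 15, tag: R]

In, Out, Out

One predicate separates the groups cleanly: source is east.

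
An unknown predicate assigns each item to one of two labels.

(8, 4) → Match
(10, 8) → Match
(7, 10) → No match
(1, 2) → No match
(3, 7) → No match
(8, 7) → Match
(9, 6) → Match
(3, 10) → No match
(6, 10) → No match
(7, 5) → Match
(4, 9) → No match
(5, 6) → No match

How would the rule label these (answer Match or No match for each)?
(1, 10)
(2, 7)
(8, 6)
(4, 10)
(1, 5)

The classifier is using: first > second.

No match, No match, Match, No match, No match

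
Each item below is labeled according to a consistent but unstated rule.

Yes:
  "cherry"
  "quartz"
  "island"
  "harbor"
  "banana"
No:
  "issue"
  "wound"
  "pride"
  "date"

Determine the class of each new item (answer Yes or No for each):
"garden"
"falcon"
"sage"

Yes, Yes, No

The simplest hypothesis consistent with all the labels is: length 6.
"garden" — length 6, hence Yes. "falcon" — length 6, hence Yes. "sage" — length 4, hence No.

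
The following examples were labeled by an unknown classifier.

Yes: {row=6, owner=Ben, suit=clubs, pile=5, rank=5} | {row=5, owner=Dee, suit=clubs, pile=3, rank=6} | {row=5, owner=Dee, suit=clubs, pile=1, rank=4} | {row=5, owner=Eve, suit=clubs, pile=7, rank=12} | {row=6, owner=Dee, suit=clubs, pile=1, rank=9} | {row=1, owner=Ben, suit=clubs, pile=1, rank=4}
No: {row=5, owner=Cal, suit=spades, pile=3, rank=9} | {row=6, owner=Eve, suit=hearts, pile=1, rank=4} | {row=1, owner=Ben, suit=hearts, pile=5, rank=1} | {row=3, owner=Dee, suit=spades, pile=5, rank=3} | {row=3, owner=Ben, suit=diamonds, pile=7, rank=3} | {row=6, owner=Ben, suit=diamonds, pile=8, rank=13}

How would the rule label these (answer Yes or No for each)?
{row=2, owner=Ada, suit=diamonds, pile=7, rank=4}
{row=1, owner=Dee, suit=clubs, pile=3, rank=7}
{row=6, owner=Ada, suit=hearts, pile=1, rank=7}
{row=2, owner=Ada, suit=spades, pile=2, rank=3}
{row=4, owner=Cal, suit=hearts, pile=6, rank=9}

'Yes' ⟺ suit is clubs.
{row=2, owner=Ada, suit=diamonds, pile=7, rank=4}: No (suit is diamonds).
{row=1, owner=Dee, suit=clubs, pile=3, rank=7}: Yes (suit is clubs).
{row=6, owner=Ada, suit=hearts, pile=1, rank=7}: No (suit is hearts).
{row=2, owner=Ada, suit=spades, pile=2, rank=3}: No (suit is spades).
{row=4, owner=Cal, suit=hearts, pile=6, rank=9}: No (suit is hearts).

No, Yes, No, No, No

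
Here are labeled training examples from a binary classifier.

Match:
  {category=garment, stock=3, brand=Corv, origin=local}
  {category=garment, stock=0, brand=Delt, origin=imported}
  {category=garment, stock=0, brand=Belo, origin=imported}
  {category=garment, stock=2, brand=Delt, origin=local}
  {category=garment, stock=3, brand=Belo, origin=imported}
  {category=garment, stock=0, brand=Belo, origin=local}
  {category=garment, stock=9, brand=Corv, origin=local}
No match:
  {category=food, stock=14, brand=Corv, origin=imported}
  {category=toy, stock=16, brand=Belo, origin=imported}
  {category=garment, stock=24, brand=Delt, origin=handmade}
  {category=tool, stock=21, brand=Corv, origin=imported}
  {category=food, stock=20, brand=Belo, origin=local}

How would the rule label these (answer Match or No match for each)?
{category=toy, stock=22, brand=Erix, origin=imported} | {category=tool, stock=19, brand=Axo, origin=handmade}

No match, No match

The simplest hypothesis consistent with all the labels is: stock ≤ 9.
No match: {category=toy, stock=22, brand=Erix, origin=imported}, since stock = 22. No match: {category=tool, stock=19, brand=Axo, origin=handmade}, since stock = 19.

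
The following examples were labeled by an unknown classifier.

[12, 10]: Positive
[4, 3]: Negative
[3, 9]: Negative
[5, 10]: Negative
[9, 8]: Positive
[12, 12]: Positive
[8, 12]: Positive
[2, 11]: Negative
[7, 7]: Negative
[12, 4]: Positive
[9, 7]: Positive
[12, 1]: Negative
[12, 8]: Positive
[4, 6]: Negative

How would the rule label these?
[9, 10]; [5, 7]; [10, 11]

Positive, Negative, Positive

The distinguishing property — sum ≥ 16 — holds for all the 'Positive' cases and none of the 'Negative' cases.
[9, 10]: 9+10 = 19, checks out → Positive. [5, 7]: 5+7 = 12, doesn't match → Negative. [10, 11]: 10+11 = 21, checks out → Positive.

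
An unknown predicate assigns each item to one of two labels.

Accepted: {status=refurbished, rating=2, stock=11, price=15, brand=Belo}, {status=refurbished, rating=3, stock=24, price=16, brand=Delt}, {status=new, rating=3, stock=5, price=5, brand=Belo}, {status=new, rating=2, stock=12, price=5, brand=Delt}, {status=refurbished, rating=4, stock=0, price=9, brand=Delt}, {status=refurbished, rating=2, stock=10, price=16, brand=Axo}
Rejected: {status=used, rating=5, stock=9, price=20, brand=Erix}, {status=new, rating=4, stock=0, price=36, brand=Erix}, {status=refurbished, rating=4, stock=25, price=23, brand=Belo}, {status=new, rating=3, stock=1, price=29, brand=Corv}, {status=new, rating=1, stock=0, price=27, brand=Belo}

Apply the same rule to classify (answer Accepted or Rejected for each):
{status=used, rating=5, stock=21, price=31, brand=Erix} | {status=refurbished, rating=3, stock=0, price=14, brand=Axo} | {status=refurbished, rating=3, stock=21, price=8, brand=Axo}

Rejected, Accepted, Accepted

Every 'Accepted' example satisfies: price ≤ 16. None of the 'Rejected' examples do.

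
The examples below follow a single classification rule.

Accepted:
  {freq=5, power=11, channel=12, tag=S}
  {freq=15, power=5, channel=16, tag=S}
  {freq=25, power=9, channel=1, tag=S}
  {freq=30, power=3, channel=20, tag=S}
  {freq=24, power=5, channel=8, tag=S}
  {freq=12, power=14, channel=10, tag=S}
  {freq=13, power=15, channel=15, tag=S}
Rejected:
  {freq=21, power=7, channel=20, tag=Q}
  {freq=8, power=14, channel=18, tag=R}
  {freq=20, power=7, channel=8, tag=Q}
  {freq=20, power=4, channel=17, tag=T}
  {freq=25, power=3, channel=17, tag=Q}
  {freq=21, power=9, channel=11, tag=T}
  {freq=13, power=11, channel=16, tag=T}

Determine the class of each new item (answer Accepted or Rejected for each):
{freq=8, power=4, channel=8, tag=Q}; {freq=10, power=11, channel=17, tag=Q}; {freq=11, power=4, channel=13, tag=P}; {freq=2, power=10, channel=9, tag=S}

Rejected, Rejected, Rejected, Accepted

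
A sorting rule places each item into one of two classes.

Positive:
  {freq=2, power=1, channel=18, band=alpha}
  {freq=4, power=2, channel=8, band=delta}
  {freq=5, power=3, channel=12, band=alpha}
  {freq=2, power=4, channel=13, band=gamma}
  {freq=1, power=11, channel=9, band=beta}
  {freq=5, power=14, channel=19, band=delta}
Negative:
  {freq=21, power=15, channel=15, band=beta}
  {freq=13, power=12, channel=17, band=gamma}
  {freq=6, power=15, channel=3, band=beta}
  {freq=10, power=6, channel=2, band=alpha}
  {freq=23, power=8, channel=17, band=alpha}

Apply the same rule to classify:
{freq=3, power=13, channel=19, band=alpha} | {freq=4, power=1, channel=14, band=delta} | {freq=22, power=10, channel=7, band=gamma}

Every 'Positive' example satisfies: freq ≤ 5. None of the 'Negative' examples do.

Positive, Positive, Negative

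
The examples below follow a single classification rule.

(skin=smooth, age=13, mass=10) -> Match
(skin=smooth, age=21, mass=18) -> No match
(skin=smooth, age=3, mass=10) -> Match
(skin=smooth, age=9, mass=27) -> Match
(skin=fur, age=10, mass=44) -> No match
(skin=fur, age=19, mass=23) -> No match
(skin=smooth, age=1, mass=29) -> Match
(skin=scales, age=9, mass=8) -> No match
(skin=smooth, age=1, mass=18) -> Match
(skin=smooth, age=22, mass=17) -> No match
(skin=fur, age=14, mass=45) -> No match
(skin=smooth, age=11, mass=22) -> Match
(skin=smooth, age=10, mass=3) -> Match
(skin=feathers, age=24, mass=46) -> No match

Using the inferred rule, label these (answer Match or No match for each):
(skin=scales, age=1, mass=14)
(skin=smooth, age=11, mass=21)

No match, Match

Rule: skin is smooth AND age ≤ 13. This holds for each 'Match' example and fails for each 'No match' one.
(skin=scales, age=1, mass=14): No match (skin is scales, age = 1).
(skin=smooth, age=11, mass=21): Match (skin is smooth, age = 11).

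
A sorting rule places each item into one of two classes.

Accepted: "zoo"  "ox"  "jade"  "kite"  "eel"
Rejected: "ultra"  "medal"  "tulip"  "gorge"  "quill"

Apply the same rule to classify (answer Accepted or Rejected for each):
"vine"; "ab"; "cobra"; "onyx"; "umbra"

A rule that fits every label: length ≤ 4 — true of each 'Accepted' example, false of each 'Rejected' one.
"vine": length 4 — fits, so Accepted. "ab": length 2 — fits, so Accepted. "cobra": length 5 — fails the rule, so Rejected. "onyx": length 4 — fits, so Accepted. "umbra": length 5 — fails the rule, so Rejected.

Accepted, Accepted, Rejected, Accepted, Rejected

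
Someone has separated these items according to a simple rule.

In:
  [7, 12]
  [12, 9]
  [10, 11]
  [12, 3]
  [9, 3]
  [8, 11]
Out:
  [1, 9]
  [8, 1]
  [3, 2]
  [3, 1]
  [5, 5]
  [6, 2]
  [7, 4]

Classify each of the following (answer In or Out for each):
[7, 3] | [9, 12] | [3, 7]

Out, In, Out

The pattern is that an item is 'In' exactly when: sum ≥ 12.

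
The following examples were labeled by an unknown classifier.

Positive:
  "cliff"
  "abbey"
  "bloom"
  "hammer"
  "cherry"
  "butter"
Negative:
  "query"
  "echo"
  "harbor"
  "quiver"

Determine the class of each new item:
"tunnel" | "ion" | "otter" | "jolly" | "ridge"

Positive, Negative, Positive, Positive, Negative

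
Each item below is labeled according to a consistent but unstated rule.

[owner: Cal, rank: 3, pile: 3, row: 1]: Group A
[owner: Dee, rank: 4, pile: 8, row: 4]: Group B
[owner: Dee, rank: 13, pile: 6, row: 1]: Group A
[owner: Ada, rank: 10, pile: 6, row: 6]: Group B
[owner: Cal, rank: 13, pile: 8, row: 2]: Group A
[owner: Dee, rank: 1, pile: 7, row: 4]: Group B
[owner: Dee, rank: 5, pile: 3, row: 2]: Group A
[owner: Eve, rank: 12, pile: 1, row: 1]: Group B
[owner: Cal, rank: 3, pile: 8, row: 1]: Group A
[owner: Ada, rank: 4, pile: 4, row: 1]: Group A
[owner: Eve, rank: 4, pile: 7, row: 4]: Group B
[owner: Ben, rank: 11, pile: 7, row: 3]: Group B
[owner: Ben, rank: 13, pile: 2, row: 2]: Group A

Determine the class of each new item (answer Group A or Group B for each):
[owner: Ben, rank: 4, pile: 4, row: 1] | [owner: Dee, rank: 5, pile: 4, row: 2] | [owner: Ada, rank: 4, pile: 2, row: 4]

Group A, Group A, Group B

The distinguishing property — row ≤ 2 AND pile ≥ 2 — holds for all the 'Group A' cases and none of the 'Group B' cases.
[owner: Ben, rank: 4, pile: 4, row: 1]: row = 1, pile = 4, has this property → Group A.
[owner: Dee, rank: 5, pile: 4, row: 2]: row = 2, pile = 4, has this property → Group A.
[owner: Ada, rank: 4, pile: 2, row: 4]: row = 4, pile = 2, fails this test → Group B.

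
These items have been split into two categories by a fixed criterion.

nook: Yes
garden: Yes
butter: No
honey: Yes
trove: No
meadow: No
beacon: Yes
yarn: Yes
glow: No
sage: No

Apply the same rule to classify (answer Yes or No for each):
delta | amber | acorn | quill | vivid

No, No, Yes, No, No

Checking candidate rules against both groups, what survives is: contains 'n'.
delta — no 'n', hence No.
amber — no 'n', hence No.
acorn — has 'n', hence Yes.
quill — no 'n', hence No.
vivid — no 'n', hence No.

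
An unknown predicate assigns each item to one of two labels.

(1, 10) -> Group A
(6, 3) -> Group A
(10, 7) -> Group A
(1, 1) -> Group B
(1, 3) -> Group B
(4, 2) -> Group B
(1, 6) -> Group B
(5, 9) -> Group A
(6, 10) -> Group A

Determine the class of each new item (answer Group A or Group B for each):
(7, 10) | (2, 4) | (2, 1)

Group A, Group B, Group B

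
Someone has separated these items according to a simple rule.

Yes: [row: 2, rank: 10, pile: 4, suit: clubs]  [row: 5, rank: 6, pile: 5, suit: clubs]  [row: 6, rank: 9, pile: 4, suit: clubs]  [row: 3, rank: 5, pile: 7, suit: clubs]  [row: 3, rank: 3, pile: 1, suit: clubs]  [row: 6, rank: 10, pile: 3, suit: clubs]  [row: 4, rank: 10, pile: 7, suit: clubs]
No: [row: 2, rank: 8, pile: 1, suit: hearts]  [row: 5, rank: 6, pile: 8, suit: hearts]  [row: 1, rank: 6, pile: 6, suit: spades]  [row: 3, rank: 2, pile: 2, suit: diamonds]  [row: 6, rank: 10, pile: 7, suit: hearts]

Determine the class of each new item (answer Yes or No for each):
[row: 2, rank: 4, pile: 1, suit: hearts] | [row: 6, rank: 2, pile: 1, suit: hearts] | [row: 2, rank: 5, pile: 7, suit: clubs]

No, No, Yes

'Yes' ⟺ suit is clubs.
[row: 2, rank: 4, pile: 1, suit: hearts] — suit is hearts, hence No.
[row: 6, rank: 2, pile: 1, suit: hearts] — suit is hearts, hence No.
[row: 2, rank: 5, pile: 7, suit: clubs] — suit is clubs, hence Yes.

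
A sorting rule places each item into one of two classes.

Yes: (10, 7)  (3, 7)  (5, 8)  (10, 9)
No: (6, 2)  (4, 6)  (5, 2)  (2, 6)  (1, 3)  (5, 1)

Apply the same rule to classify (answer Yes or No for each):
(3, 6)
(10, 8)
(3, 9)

No, Yes, Yes

All 'Yes' examples share one property — second ≥ 7 — and every 'No' example lacks it.
(3, 6) — second 6, hence No. (10, 8) — second 8, hence Yes. (3, 9) — second 9, hence Yes.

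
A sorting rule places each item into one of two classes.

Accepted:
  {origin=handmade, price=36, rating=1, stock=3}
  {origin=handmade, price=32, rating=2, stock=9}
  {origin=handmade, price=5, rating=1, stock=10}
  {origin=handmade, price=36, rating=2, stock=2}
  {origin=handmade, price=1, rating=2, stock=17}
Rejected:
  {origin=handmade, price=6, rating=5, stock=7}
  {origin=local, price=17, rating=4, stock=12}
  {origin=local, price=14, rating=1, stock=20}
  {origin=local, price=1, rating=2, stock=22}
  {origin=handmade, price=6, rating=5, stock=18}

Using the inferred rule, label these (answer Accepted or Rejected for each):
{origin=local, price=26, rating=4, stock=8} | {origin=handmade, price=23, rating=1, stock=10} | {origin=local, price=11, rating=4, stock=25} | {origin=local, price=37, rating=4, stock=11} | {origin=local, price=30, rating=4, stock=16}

Rejected, Accepted, Rejected, Rejected, Rejected

The classifier is using: origin is handmade AND rating ≤ 2.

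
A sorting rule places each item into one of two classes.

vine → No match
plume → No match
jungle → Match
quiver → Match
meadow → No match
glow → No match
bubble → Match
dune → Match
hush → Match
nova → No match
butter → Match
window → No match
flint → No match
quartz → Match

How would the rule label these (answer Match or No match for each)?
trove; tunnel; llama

No match, Match, No match

The simplest hypothesis consistent with all the labels is: even length AND contains 'u'.
trove: length 5, no 'u', does not pass → No match.
tunnel: length 6, has 'u', checks out → Match.
llama: length 5, no 'u', does not pass → No match.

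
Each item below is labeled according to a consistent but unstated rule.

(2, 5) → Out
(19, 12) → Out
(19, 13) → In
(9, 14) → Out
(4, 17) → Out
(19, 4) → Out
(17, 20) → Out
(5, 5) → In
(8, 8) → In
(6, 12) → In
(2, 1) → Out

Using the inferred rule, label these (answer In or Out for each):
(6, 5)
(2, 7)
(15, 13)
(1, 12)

All 'In' examples share one property — sum is even — and every 'Out' example lacks it.

Out, Out, In, Out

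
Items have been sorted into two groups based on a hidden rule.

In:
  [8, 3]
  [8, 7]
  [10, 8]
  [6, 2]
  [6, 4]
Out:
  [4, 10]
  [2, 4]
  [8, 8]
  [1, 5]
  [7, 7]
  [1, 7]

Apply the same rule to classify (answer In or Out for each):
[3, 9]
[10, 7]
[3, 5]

Out, In, Out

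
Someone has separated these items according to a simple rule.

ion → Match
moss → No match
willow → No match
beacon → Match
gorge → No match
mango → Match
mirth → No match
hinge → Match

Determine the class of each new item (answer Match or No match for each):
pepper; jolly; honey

No match, No match, Match

The rule appears to be: contains 'n'.
No match: pepper, since no 'n'.
No match: jolly, since no 'n'.
Match: honey, since has 'n'.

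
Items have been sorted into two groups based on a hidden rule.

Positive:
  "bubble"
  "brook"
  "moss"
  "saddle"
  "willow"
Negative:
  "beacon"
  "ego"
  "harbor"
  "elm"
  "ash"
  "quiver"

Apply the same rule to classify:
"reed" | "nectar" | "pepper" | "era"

The rule appears to be: has a double letter.
"reed": 'ee' doubled — fits, so Positive. "nectar": no doubled letter — does not pass, so Negative. "pepper": 'pp' doubled — fits, so Positive. "era": no doubled letter — does not pass, so Negative.

Positive, Negative, Positive, Negative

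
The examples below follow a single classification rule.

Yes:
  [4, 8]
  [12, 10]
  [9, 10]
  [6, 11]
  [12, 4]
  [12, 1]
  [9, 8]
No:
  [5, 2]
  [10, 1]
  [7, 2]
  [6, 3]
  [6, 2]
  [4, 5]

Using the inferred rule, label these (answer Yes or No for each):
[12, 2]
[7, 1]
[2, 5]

Yes, No, No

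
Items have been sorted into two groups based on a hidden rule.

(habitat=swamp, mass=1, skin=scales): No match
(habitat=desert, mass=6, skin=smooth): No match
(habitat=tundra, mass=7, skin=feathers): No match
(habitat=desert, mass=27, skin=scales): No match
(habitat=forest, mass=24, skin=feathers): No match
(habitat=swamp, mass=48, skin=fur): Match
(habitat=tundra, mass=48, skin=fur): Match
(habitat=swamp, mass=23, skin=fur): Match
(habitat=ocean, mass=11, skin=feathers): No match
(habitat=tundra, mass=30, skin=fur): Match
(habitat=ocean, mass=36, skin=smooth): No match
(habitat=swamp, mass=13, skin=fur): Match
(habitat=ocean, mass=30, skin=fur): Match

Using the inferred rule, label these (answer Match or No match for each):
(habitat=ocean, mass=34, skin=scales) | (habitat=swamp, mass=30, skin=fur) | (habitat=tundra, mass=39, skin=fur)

No match, Match, Match

Every 'Match' example satisfies: skin is fur. None of the 'No match' examples do.
(habitat=ocean, mass=34, skin=scales): skin is scales — does not satisfy this, so No match.
(habitat=swamp, mass=30, skin=fur): skin is fur — qualifies, so Match.
(habitat=tundra, mass=39, skin=fur): skin is fur — qualifies, so Match.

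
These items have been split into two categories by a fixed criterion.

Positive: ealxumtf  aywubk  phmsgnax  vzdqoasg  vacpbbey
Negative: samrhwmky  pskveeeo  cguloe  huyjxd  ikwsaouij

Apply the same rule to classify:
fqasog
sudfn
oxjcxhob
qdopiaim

The distinguishing property — even length AND contains 'a' — holds for all the 'Positive' cases and none of the 'Negative' cases.
fqasog: Positive (length 6, has 'a').
sudfn: Negative (length 5, no 'a').
oxjcxhob: Negative (length 8, no 'a').
qdopiaim: Positive (length 8, has 'a').

Positive, Negative, Negative, Positive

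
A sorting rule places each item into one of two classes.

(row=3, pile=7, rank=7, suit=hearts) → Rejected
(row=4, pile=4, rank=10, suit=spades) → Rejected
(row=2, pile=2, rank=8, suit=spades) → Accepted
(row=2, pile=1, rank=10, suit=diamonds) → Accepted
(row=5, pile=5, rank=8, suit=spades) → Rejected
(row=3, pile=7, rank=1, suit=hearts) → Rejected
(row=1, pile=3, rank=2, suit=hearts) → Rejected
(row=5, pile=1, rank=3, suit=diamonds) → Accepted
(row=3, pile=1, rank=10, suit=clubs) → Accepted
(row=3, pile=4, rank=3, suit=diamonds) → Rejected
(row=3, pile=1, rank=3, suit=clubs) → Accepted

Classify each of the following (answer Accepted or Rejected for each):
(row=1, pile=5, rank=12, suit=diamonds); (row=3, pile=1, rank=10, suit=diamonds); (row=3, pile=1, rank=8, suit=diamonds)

Rule: pile ≤ 2. This holds for each 'Accepted' example and fails for each 'Rejected' one.

Rejected, Accepted, Accepted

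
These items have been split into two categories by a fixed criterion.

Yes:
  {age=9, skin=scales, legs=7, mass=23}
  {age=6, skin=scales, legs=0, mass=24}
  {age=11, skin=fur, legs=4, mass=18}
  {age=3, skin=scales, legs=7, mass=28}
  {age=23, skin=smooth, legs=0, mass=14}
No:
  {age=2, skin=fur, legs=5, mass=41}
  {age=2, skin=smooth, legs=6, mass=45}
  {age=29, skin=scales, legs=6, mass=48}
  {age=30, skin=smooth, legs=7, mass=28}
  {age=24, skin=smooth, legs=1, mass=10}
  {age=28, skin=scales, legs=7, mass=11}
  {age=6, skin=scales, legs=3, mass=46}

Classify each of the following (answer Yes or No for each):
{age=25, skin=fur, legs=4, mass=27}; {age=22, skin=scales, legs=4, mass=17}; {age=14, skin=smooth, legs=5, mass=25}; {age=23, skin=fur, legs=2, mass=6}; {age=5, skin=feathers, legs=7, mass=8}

The common property of the 'Yes' items is: age ≤ 23 AND mass ≤ 28. No 'No' item has it.
{age=25, skin=fur, legs=4, mass=27}: No (age = 25, mass = 27).
{age=22, skin=scales, legs=4, mass=17}: Yes (age = 22, mass = 17).
{age=14, skin=smooth, legs=5, mass=25}: Yes (age = 14, mass = 25).
{age=23, skin=fur, legs=2, mass=6}: Yes (age = 23, mass = 6).
{age=5, skin=feathers, legs=7, mass=8}: Yes (age = 5, mass = 8).

No, Yes, Yes, Yes, Yes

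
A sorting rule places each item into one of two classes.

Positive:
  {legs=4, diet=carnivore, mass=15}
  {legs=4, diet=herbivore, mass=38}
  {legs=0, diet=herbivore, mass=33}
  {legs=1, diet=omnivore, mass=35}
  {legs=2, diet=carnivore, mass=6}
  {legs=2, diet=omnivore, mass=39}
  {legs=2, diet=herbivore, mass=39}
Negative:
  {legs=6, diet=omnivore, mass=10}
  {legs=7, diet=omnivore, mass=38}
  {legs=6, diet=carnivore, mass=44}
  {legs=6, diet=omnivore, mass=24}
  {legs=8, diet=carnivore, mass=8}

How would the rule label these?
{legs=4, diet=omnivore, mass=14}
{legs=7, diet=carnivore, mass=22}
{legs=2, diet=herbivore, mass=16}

Positive, Negative, Positive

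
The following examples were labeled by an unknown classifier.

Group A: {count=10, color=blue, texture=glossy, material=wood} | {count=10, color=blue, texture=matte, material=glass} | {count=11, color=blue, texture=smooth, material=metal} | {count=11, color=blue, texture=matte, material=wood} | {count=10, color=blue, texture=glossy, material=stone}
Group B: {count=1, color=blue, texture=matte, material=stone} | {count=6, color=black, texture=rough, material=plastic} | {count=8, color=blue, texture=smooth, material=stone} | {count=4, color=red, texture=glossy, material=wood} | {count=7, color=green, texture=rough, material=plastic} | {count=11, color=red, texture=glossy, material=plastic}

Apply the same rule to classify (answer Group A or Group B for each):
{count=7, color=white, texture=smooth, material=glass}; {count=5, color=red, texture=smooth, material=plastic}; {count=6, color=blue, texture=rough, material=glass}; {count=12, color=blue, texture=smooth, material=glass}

Group B, Group B, Group B, Group A

A rule that fits every label: color is blue AND count ≥ 10 — true of each 'Group A' example, false of each 'Group B' one.
{count=7, color=white, texture=smooth, material=glass} → color is white, count = 7 → Group B. {count=5, color=red, texture=smooth, material=plastic} → color is red, count = 5 → Group B. {count=6, color=blue, texture=rough, material=glass} → color is blue, count = 6 → Group B. {count=12, color=blue, texture=smooth, material=glass} → color is blue, count = 12 → Group A.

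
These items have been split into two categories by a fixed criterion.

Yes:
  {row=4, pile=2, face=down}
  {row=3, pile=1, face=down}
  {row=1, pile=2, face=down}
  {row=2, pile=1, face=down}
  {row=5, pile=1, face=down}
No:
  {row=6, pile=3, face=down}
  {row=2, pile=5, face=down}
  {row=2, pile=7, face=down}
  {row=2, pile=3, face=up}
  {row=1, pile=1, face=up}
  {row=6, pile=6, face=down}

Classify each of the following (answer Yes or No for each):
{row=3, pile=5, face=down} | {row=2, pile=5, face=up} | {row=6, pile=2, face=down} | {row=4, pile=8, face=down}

The pattern is that an item is 'Yes' exactly when: face is down AND pile ≤ 2.

No, No, Yes, No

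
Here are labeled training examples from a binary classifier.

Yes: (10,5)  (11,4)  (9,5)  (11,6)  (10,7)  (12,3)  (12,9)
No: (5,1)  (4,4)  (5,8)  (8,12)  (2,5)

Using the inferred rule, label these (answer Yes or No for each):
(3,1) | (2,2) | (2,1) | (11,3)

Rule: first ≥ 9. This holds for each 'Yes' example and fails for each 'No' one.

No, No, No, Yes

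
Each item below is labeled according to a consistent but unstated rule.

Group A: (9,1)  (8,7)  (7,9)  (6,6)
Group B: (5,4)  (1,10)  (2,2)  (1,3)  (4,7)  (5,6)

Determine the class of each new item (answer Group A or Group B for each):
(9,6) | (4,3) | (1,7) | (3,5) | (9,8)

Group A, Group B, Group B, Group B, Group A

The rule appears to be: first ≥ 6.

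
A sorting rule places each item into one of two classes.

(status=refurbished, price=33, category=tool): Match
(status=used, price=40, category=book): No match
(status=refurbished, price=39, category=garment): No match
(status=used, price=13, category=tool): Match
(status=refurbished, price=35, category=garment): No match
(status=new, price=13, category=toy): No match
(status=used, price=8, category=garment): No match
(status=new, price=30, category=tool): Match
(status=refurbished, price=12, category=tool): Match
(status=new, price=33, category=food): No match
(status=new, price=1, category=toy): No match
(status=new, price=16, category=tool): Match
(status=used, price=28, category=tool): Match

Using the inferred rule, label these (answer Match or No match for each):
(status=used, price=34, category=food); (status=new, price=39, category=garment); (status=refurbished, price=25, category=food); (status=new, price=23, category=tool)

No match, No match, No match, Match

Checking candidate rules against both groups, what survives is: category is tool.
No match: (status=used, price=34, category=food), since category is food. No match: (status=new, price=39, category=garment), since category is garment. No match: (status=refurbished, price=25, category=food), since category is food. Match: (status=new, price=23, category=tool), since category is tool.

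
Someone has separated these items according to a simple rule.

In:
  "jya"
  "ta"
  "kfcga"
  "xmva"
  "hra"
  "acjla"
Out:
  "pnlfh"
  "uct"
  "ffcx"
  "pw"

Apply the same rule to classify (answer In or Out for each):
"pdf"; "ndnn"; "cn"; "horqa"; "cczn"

Out, Out, Out, In, Out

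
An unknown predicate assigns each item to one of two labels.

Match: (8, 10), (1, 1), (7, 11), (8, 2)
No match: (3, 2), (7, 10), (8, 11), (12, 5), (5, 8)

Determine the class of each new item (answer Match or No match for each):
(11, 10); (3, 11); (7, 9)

The simplest hypothesis consistent with all the labels is: sum is even.
(11, 10) → 11+10 = 21 → No match.
(3, 11) → 3+11 = 14 → Match.
(7, 9) → 7+9 = 16 → Match.

No match, Match, Match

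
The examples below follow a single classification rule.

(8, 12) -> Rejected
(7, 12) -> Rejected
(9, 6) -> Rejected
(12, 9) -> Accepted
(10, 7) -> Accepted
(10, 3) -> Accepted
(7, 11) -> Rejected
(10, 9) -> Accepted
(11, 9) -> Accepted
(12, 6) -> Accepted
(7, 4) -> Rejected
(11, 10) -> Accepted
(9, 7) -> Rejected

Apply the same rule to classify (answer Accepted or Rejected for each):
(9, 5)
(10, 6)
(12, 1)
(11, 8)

Rejected, Accepted, Accepted, Accepted

All 'Accepted' examples share one property — first ≥ 10 — and every 'Rejected' example lacks it.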